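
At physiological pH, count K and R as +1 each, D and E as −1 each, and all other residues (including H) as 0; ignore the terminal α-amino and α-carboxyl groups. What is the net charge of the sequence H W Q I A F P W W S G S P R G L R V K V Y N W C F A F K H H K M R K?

+7

Positive (K, R): R14, R17, K19, K28, K31, R33, K34 → +7.
Negative (D, E): none → −0.
Net charge = (+7) + (−0) = +7.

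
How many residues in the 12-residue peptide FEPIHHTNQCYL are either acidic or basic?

3

Acidic: D, E. Basic: H, K, R.
Acidic residues here: E2 (1).
Basic residues here: H5, H6 (2).
The two groups share no amino acid, so total = 1 + 2 = 3.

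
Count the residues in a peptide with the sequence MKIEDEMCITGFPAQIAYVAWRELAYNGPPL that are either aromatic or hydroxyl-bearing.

5

Aromatic: F, W, Y. Hydroxyl-bearing: S, T, Y.
Aromatic residues here: F12, Y18, W21, Y26 (4).
Hydroxyl-bearing residues here: T10, Y18, Y26 (3).
Y is in both groups, so the 2 Y residues must not be double-counted.
Total = 4 + 3 − 2 = 5.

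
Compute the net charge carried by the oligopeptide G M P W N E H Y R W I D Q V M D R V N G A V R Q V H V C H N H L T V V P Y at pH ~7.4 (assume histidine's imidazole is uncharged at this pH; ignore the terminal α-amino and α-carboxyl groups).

0

Near pH 7.4, K and R contribute +1 each, D and E contribute −1 each, and every other side chain (His included, as stated) is uncharged.
Positive (K, R): R9, R17, R23 → +3.
Negative (D, E): E6, D12, D16 → −3.
Net charge = (+3) + (−3) = 0.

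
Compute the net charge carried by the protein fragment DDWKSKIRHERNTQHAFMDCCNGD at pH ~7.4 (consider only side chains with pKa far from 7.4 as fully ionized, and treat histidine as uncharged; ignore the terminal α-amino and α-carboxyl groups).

-1

The side chains ionized at physiological pH are Lys/Arg (+1) and Asp/Glu (−1); with His treated as neutral, nothing else contributes.
Positive (K, R): K4, K6, R8, R11 → +4.
Negative (D, E): D1, D2, E10, D19, D24 → −5.
Net charge = (+4) + (−5) = −1.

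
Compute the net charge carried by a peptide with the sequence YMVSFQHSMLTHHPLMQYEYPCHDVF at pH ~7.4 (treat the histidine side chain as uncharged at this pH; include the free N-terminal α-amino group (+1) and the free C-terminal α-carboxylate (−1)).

At pH ~7.4 the Lys and Arg side chains are protonated (+1), the Asp and Glu side chains are deprotonated (−1), and with His taken as neutral all other side chains carry no charge.
Positive (K, R): none → +0.
Negative (D, E): E19, D24 → −2.
The N-terminus (+1) and C-terminus (−1) cancel.
Net charge = (+0) + (−2) = −2.

-2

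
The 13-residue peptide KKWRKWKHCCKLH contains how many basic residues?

8

K, R, and H are the three residues with basic side chains (ε-amine, guanidinium, and imidazole respectively).
Matching residues: K1, K2, R4, K5, K7, H8, K11, H13.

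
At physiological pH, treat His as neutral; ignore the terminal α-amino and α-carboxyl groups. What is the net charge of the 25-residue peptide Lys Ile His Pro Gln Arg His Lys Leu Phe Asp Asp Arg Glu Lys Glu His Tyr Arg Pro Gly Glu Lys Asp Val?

+1

At pH ~7.4 the Lys and Arg side chains are protonated (+1), the Asp and Glu side chains are deprotonated (−1), and with His taken as neutral all other side chains carry no charge.
Positive (K, R): Lys1, Arg6, Lys8, Arg13, Lys15, Arg19, Lys23 → +7.
Negative (D, E): Asp11, Asp12, Glu14, Glu16, Glu22, Asp24 → −6.
Net charge = (+7) + (−6) = +1.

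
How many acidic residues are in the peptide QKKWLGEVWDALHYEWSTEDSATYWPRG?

5

Only D (aspartate) and E (glutamate) carry a side-chain carboxylic acid.
Matching residues: E7, D10, E15, E19, D20.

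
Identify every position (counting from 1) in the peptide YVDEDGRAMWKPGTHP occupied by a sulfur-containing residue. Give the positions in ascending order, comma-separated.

The sulfur-bearing residues are cysteine (–SH) and methionine (–S–CH₃).
Matching residues: M9.

9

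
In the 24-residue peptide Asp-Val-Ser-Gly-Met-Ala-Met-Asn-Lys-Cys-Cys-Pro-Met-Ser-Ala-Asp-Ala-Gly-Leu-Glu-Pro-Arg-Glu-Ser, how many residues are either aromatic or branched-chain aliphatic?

Aromatic: F, W, Y. Branched-chain aliphatic: I, L, V.
Aromatic residues here: none (0).
Branched-chain aliphatic residues here: Val2, Leu19 (2).
The two groups share no amino acid, so total = 0 + 2 = 2.

2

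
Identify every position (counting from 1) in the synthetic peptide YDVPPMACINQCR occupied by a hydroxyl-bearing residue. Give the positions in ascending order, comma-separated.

1

Matching residues: Y1.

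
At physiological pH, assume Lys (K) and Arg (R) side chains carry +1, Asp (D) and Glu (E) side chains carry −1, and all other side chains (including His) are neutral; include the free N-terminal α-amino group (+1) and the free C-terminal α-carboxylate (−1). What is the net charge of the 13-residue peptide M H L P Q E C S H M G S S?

Positive (K, R): none → +0.
Negative (D, E): E6 → −1.
The N-terminus (+1) and C-terminus (−1) cancel.
Net charge = (+0) + (−1) = −1.

-1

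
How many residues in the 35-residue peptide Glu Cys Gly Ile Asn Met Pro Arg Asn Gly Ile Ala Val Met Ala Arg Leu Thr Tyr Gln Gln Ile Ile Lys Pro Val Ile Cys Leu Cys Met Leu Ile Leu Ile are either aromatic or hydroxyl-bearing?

2

Aromatic: F, W, Y. Hydroxyl-bearing: S, T, Y.
Aromatic residues here: Tyr19 (1).
Hydroxyl-bearing residues here: Thr18, Tyr19 (2).
Y is in both groups, so the 1 Y residue must not be double-counted.
Total = 1 + 2 − 1 = 2.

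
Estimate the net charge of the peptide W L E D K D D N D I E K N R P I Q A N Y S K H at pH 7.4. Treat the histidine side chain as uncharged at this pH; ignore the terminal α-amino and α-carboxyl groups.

The side chains ionized at physiological pH are Lys/Arg (+1) and Asp/Glu (−1); with His treated as neutral, nothing else contributes.
Positive (K, R): K5, K12, R14, K22 → +4.
Negative (D, E): E3, D4, D6, D7, D9, E11 → −6.
Net charge = (+4) + (−6) = −2.

-2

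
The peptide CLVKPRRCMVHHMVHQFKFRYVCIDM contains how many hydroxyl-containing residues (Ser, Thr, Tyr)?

1

Matching residues: Y21.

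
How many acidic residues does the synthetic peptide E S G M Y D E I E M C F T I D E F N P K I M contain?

6

Only D (aspartate) and E (glutamate) carry a side-chain carboxylic acid.
Matching residues: E1, D6, E7, E9, D15, E16.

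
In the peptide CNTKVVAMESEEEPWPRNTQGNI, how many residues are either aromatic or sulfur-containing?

Aromatic: F, W, Y. Sulfur-containing: C, M.
Aromatic residues here: W15 (1).
Sulfur-containing residues here: C1, M8 (2).
The two groups share no amino acid, so total = 1 + 2 = 3.

3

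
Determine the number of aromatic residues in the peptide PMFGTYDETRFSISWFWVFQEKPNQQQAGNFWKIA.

9

Phenylalanine (F), tryptophan (W), and tyrosine (Y) have aromatic ring side chains.
Matching residues: F3, Y6, F11, W15, F16, W17, F19, F31, W32.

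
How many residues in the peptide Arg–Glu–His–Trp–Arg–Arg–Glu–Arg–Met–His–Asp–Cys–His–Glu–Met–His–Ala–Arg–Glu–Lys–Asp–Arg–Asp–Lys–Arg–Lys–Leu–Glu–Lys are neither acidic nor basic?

Acidic: D, E. Basic: K, R, H. All other residues are neither.
Matching residues: Trp4, Met9, Cys12, Met15, Ala17, Leu27.

6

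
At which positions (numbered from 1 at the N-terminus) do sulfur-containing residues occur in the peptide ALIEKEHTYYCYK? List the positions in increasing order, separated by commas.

Cysteine (C, thiol) and methionine (M, thioether) are the two sulfur-containing amino acids.
Matching residues: C11.

11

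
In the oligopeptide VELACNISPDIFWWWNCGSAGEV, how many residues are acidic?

The acidic residues are Asp (D) and Glu (E), whose side chains end in a carboxylate group.
Matching residues: E2, D10, E22.

3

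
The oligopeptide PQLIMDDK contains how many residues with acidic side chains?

2

Aspartate (D) and glutamate (E) have carboxylic-acid side chains and are the acidic amino acids.
Matching residues: D6, D7.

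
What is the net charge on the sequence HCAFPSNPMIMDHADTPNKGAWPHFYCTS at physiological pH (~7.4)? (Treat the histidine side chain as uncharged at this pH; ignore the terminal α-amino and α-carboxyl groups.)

Near pH 7.4, K and R contribute +1 each, D and E contribute −1 each, and every other side chain (His included, as stated) is uncharged.
Positive (K, R): K19 → +1.
Negative (D, E): D12, D15 → −2.
Net charge = (+1) + (−2) = −1.

-1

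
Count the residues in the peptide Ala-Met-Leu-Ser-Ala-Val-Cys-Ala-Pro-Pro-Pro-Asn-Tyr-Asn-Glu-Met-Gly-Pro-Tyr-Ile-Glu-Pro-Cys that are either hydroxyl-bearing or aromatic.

Hydroxyl-bearing: S, T, Y. Aromatic: F, W, Y.
Hydroxyl-bearing residues here: Ser4, Tyr13, Tyr19 (3).
Aromatic residues here: Tyr13, Tyr19 (2).
Y is in both groups, so the 2 Y residues must not be double-counted.
Total = 3 + 2 − 2 = 3.

3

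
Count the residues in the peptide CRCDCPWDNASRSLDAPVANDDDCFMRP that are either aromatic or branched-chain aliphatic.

4

Aromatic: F, W, Y. Branched-chain aliphatic: I, L, V.
Aromatic residues here: W7, F25 (2).
Branched-chain aliphatic residues here: L14, V18 (2).
The two groups share no amino acid, so total = 2 + 2 = 4.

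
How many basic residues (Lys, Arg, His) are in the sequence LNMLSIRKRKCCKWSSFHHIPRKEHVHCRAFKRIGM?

Matching residues: R7, K8, R9, K10, K13, H18, H19, R22, K23, H25, H27, R29, K32, R33.

14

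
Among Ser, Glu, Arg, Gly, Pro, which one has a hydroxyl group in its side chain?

Ser

S, T, and Y are the three residues with a side-chain hydroxyl.
Of the listed options, only Ser belongs to this group.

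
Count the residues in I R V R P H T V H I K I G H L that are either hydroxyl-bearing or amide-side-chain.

Hydroxyl-bearing: S, T, Y. Amide-side-chain: N, Q.
Hydroxyl-bearing residues here: T7 (1).
Amide-side-chain residues here: none (0).
The two groups share no amino acid, so total = 1 + 0 = 1.

1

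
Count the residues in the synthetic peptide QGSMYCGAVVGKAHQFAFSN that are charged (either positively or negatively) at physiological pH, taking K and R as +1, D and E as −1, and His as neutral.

Charged side chains at pH ~7.4: K, R (positive); D, E (negative).
Matching residues: K12.

1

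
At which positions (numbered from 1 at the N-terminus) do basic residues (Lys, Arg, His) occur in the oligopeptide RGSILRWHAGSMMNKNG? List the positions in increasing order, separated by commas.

1, 6, 8, 15

Matching residues: R1, R6, H8, K15.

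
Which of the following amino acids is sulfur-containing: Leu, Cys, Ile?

Only Cys (C) and Met (M) have a sulfur atom in the side chain.
Of the listed options, only Cys belongs to this group.

Cys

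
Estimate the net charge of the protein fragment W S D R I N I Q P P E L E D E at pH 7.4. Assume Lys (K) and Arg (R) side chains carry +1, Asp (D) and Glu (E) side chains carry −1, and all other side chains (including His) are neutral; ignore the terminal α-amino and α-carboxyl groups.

-4

Positive (K, R): R4 → +1.
Negative (D, E): D3, E11, E13, D14, E15 → −5.
Net charge = (+1) + (−5) = −4.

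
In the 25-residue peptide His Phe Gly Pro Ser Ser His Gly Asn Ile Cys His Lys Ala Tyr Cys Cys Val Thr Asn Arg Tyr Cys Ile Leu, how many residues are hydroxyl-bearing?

5

The –OH-bearing residues are Ser, Thr (aliphatic alcohols), and Tyr (phenol).
Matching residues: Ser5, Ser6, Tyr15, Thr19, Tyr22.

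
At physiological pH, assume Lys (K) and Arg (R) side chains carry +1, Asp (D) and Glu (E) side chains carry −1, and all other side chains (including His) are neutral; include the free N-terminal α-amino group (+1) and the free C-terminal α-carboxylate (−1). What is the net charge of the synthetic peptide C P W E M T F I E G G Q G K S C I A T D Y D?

Positive (K, R): K14 → +1.
Negative (D, E): E4, E9, D20, D22 → −4.
The N-terminus (+1) and C-terminus (−1) cancel.
Net charge = (+1) + (−4) = −3.

-3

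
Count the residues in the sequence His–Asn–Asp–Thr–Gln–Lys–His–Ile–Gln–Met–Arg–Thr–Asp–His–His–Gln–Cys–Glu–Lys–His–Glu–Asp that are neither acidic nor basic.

9

Acidic: D, E. Basic: K, R, H. All other residues are neither.
Matching residues: Asn2, Thr4, Gln5, Ile8, Gln9, Met10, Thr12, Gln16, Cys17.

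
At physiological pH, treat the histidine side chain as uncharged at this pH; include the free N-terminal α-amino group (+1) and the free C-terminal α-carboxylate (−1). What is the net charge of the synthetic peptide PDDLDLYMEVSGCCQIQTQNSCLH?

-4

The side chains ionized at physiological pH are Lys/Arg (+1) and Asp/Glu (−1); with His treated as neutral, nothing else contributes.
Positive (K, R): none → +0.
Negative (D, E): D2, D3, D5, E9 → −4.
The N-terminus (+1) and C-terminus (−1) cancel.
Net charge = (+0) + (−4) = −4.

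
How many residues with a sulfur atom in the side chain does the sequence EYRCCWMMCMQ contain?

6

Cysteine (C, thiol) and methionine (M, thioether) are the two sulfur-containing amino acids.
Matching residues: C4, C5, M7, M8, C9, M10.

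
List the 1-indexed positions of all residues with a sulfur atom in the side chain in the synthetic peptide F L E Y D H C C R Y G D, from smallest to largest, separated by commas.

7, 8

Only Cys (C) and Met (M) have a sulfur atom in the side chain.
Matching residues: C7, C8.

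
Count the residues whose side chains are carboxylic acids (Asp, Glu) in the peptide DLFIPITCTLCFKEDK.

3

Matching residues: D1, E14, D15.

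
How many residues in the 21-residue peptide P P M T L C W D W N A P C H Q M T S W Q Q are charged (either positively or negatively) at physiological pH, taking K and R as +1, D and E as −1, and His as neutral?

Charged side chains at pH ~7.4: K, R (positive); D, E (negative).
Matching residues: D8.

1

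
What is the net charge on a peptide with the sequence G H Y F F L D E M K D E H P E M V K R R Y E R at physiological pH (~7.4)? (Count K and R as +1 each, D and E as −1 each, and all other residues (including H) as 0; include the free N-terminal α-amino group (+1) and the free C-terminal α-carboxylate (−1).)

Positive (K, R): K10, K18, R19, R20, R23 → +5.
Negative (D, E): D7, E8, D11, E12, E15, E22 → −6.
The N-terminus (+1) and C-terminus (−1) cancel.
Net charge = (+5) + (−6) = −1.

-1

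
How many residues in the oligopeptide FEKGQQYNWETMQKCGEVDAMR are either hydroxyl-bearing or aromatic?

Hydroxyl-bearing: S, T, Y. Aromatic: F, W, Y.
Hydroxyl-bearing residues here: Y7, T11 (2).
Aromatic residues here: F1, Y7, W9 (3).
Y is in both groups, so the 1 Y residue must not be double-counted.
Total = 2 + 3 − 1 = 4.

4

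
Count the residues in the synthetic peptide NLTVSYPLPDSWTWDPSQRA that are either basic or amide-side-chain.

3

Basic: H, K, R. Amide-side-chain: N, Q.
Basic residues here: R19 (1).
Amide-side-chain residues here: N1, Q18 (2).
The two groups share no amino acid, so total = 1 + 2 = 3.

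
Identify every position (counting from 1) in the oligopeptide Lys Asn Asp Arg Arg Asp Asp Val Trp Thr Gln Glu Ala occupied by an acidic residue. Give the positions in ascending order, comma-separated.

3, 6, 7, 12

Aspartate (D) and glutamate (E) have carboxylic-acid side chains and are the acidic amino acids.
Matching residues: Asp3, Asp6, Asp7, Glu12.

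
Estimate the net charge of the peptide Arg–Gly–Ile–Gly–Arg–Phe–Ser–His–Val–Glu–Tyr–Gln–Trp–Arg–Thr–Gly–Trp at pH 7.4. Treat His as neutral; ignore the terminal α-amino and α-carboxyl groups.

Near pH 7.4, K and R contribute +1 each, D and E contribute −1 each, and every other side chain (His included, as stated) is uncharged.
Positive (K, R): Arg1, Arg5, Arg14 → +3.
Negative (D, E): Glu10 → −1.
Net charge = (+3) + (−1) = +2.

+2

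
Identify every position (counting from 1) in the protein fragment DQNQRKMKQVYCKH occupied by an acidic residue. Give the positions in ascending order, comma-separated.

Aspartate (D) and glutamate (E) have carboxylic-acid side chains and are the acidic amino acids.
Matching residues: D1.

1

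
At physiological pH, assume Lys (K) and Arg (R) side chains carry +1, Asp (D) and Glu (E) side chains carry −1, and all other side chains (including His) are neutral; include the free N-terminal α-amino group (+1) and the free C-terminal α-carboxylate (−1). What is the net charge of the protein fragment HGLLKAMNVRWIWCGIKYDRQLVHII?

+3

Positive (K, R): K5, R10, K17, R20 → +4.
Negative (D, E): D19 → −1.
The N-terminus (+1) and C-terminus (−1) cancel.
Net charge = (+4) + (−1) = +3.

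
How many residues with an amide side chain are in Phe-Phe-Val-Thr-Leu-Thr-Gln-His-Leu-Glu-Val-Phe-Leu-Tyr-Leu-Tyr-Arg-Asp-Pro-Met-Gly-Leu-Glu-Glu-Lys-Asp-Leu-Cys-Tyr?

Asparagine (N) and glutamine (Q) have uncharged amide side chains.
Matching residues: Gln7.

1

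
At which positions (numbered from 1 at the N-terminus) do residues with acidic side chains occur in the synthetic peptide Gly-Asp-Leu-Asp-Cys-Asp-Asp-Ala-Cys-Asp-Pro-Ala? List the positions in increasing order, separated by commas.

2, 4, 6, 7, 10

Only D (aspartate) and E (glutamate) carry a side-chain carboxylic acid.
Matching residues: Asp2, Asp4, Asp6, Asp7, Asp10.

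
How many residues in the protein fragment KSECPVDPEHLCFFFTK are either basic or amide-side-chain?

Basic: H, K, R. Amide-side-chain: N, Q.
Basic residues here: K1, H10, K17 (3).
Amide-side-chain residues here: none (0).
The two groups share no amino acid, so total = 3 + 0 = 3.

3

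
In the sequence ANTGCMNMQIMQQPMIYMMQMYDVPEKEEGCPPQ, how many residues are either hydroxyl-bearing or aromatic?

Hydroxyl-bearing: S, T, Y. Aromatic: F, W, Y.
Hydroxyl-bearing residues here: T3, Y17, Y22 (3).
Aromatic residues here: Y17, Y22 (2).
Y is in both groups, so the 2 Y residues must not be double-counted.
Total = 3 + 2 − 2 = 3.

3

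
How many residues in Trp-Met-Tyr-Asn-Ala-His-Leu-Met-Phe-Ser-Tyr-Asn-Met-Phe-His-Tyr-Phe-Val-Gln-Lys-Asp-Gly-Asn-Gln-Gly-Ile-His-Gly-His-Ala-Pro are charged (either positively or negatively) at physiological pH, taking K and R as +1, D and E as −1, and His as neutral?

2

Charged side chains at pH ~7.4: K, R (positive); D, E (negative).
Matching residues: Lys20, Asp21.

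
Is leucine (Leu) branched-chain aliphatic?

The BCAAs are Val, Leu, and Ile — aliphatic side chains with a branch point.
Leucine is in this group.

Yes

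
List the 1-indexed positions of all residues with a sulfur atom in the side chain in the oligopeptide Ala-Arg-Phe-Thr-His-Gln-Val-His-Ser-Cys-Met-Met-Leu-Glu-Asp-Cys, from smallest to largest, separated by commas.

10, 11, 12, 16

The sulfur-bearing residues are cysteine (–SH) and methionine (–S–CH₃).
Matching residues: Cys10, Met11, Met12, Cys16.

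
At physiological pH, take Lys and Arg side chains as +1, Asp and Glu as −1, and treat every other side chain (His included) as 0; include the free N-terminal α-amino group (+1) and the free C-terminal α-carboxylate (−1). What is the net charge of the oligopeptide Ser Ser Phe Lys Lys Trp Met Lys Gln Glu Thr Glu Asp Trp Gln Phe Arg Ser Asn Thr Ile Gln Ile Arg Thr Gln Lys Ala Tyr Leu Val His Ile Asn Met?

Positive (K, R): Lys4, Lys5, Lys8, Arg17, Arg24, Lys27 → +6.
Negative (D, E): Glu10, Glu12, Asp13 → −3.
The N-terminus (+1) and C-terminus (−1) cancel.
Net charge = (+6) + (−3) = +3.

+3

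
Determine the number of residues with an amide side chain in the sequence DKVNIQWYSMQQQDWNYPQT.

7

Only N (asparagine) and Q (glutamine) carry a side-chain carboxamide.
Matching residues: N4, Q6, Q11, Q12, Q13, N16, Q19.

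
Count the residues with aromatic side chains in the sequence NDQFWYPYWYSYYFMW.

10

F, W, and Y each carry an aromatic ring on the side chain.
Matching residues: F4, W5, Y6, Y8, W9, Y10, Y12, Y13, F14, W16.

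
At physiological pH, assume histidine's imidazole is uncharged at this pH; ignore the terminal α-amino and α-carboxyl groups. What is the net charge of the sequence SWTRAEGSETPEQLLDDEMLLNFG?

-5

The side chains ionized at physiological pH are Lys/Arg (+1) and Asp/Glu (−1); with His treated as neutral, nothing else contributes.
Positive (K, R): R4 → +1.
Negative (D, E): E6, E9, E12, D16, D17, E18 → −6.
Net charge = (+1) + (−6) = −5.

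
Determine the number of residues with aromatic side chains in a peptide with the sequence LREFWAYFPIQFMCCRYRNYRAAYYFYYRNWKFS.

F, W, and Y each carry an aromatic ring on the side chain.
Matching residues: F4, W5, Y7, F8, F12, Y17, Y20, Y24, Y25, F26, Y27, Y28, W31, F33.

14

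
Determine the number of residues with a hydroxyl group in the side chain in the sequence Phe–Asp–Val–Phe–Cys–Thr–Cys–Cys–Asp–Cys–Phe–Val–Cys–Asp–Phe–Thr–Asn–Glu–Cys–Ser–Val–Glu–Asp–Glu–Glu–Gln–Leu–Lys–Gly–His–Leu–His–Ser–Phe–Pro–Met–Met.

Serine (S), threonine (T), and tyrosine (Y) each carry a hydroxyl group on the side chain.
Matching residues: Thr6, Thr16, Ser20, Ser33.

4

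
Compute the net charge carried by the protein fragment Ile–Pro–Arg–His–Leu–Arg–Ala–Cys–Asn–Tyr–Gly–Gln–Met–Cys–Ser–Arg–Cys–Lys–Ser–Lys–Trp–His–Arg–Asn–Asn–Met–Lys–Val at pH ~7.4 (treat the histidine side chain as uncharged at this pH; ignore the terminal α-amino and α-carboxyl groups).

+7

At pH ~7.4 the Lys and Arg side chains are protonated (+1), the Asp and Glu side chains are deprotonated (−1), and with His taken as neutral all other side chains carry no charge.
Positive (K, R): Arg3, Arg6, Arg16, Lys18, Lys20, Arg23, Lys27 → +7.
Negative (D, E): none → −0.
Net charge = (+7) + (−0) = +7.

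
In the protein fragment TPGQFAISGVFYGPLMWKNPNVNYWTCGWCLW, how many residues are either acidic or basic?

Acidic: D, E. Basic: H, K, R.
Acidic residues here: none (0).
Basic residues here: K18 (1).
The two groups share no amino acid, so total = 0 + 1 = 1.

1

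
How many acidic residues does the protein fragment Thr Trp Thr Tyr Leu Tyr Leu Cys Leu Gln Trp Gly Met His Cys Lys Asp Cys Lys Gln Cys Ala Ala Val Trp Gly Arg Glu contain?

The acidic residues are Asp (D) and Glu (E), whose side chains end in a carboxylate group.
Matching residues: Asp17, Glu28.

2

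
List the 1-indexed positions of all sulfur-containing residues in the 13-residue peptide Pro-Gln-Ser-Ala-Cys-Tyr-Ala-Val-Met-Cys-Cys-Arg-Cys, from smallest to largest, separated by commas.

5, 9, 10, 11, 13

Cysteine (C, thiol) and methionine (M, thioether) are the two sulfur-containing amino acids.
Matching residues: Cys5, Met9, Cys10, Cys11, Cys13.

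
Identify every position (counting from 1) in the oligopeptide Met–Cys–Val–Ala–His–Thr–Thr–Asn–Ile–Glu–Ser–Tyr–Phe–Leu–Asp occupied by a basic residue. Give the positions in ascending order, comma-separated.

Lysine (K), arginine (R), and histidine (H) have basic, nitrogen-containing side chains.
Matching residues: His5.

5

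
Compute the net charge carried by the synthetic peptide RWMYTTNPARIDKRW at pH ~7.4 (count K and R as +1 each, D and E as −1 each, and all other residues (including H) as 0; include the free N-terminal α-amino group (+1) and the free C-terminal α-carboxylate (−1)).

+3

Positive (K, R): R1, R10, K13, R14 → +4.
Negative (D, E): D12 → −1.
The N-terminus (+1) and C-terminus (−1) cancel.
Net charge = (+4) + (−1) = +3.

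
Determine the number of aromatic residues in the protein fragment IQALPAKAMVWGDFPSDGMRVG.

2

The aromatic amino acids are Phe (F, benzyl), Trp (W, indole), and Tyr (Y, phenol).
Matching residues: W11, F14.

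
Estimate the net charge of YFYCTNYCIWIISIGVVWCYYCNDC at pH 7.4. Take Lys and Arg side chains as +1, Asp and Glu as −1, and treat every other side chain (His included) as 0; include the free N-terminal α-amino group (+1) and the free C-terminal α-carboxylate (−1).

-1

Positive (K, R): none → +0.
Negative (D, E): D24 → −1.
The N-terminus (+1) and C-terminus (−1) cancel.
Net charge = (+0) + (−1) = −1.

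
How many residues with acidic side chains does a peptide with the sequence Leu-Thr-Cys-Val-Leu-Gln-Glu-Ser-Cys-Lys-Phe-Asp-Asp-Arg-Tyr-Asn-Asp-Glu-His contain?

Only D (aspartate) and E (glutamate) carry a side-chain carboxylic acid.
Matching residues: Glu7, Asp12, Asp13, Asp17, Glu18.

5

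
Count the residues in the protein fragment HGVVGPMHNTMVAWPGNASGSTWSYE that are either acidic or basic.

Acidic: D, E. Basic: H, K, R.
Acidic residues here: E26 (1).
Basic residues here: H1, H8 (2).
The two groups share no amino acid, so total = 1 + 2 = 3.

3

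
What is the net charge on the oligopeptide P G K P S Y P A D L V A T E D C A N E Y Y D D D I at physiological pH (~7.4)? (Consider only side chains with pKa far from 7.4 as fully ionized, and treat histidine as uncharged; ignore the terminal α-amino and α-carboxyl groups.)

At pH ~7.4 the Lys and Arg side chains are protonated (+1), the Asp and Glu side chains are deprotonated (−1), and with His taken as neutral all other side chains carry no charge.
Positive (K, R): K3 → +1.
Negative (D, E): D9, E14, D15, E19, D22, D23, D24 → −7.
Net charge = (+1) + (−7) = −6.

-6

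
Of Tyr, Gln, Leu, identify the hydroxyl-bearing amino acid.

Tyr

The –OH-bearing residues are Ser, Thr (aliphatic alcohols), and Tyr (phenol).
Of the listed options, only Tyr belongs to this group.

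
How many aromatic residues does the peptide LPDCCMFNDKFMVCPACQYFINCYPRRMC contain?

5

F, W, and Y each carry an aromatic ring on the side chain.
Matching residues: F7, F11, Y19, F20, Y24.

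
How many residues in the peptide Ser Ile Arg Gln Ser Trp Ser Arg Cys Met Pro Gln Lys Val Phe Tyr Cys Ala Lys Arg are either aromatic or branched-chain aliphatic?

Aromatic: F, W, Y. Branched-chain aliphatic: I, L, V.
Aromatic residues here: Trp6, Phe15, Tyr16 (3).
Branched-chain aliphatic residues here: Ile2, Val14 (2).
The two groups share no amino acid, so total = 3 + 2 = 5.

5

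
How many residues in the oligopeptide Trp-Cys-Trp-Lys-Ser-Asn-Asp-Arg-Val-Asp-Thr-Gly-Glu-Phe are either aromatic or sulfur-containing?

Aromatic: F, W, Y. Sulfur-containing: C, M.
Aromatic residues here: Trp1, Trp3, Phe14 (3).
Sulfur-containing residues here: Cys2 (1).
The two groups share no amino acid, so total = 3 + 1 = 4.

4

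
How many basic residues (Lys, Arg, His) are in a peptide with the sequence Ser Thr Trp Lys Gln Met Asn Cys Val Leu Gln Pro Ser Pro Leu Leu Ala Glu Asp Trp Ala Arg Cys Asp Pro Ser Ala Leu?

Matching residues: Lys4, Arg22.

2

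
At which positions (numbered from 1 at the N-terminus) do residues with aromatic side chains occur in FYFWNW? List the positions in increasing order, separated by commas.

The aromatic amino acids are Phe (F, benzyl), Trp (W, indole), and Tyr (Y, phenol).
Matching residues: F1, Y2, F3, W4, W6.

1, 2, 3, 4, 6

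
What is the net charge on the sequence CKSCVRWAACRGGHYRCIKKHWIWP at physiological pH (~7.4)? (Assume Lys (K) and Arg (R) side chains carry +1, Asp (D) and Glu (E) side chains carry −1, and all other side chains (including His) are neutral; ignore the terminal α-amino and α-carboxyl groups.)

+6

Positive (K, R): K2, R6, R11, R16, K19, K20 → +6.
Negative (D, E): none → −0.
Net charge = (+6) + (−0) = +6.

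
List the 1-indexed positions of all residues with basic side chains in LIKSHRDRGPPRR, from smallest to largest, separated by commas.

3, 5, 6, 8, 12, 13

The basic amino acids are Lys (K), Arg (R), and His (H).
Matching residues: K3, H5, R6, R8, R12, R13.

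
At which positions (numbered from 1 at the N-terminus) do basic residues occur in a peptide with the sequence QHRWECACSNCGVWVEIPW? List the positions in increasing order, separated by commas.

The basic amino acids are Lys (K), Arg (R), and His (H).
Matching residues: H2, R3.

2, 3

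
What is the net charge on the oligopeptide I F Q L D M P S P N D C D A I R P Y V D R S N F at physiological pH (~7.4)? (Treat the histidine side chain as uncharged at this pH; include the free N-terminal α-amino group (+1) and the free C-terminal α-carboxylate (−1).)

-2

Near pH 7.4, K and R contribute +1 each, D and E contribute −1 each, and every other side chain (His included, as stated) is uncharged.
Positive (K, R): R16, R21 → +2.
Negative (D, E): D5, D11, D13, D20 → −4.
The N-terminus (+1) and C-terminus (−1) cancel.
Net charge = (+2) + (−4) = −2.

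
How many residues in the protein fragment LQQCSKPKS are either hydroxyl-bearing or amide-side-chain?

Hydroxyl-bearing: S, T, Y. Amide-side-chain: N, Q.
Hydroxyl-bearing residues here: S5, S9 (2).
Amide-side-chain residues here: Q2, Q3 (2).
The two groups share no amino acid, so total = 2 + 2 = 4.

4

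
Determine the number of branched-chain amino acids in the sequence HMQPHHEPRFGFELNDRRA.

1

V, L, and I make up the branched-chain aliphatic group.
Matching residues: L14.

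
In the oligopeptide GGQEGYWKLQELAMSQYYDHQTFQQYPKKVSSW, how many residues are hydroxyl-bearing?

8

The –OH-bearing residues are Ser, Thr (aliphatic alcohols), and Tyr (phenol).
Matching residues: Y6, S15, Y17, Y18, T22, Y26, S31, S32.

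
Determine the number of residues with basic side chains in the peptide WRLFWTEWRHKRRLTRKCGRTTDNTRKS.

11

K, R, and H are the three residues with basic side chains (ε-amine, guanidinium, and imidazole respectively).
Matching residues: R2, R9, H10, K11, R12, R13, R16, K17, R20, R26, K27.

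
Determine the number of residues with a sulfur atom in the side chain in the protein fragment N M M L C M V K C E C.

The sulfur-bearing residues are cysteine (–SH) and methionine (–S–CH₃).
Matching residues: M2, M3, C5, M6, C9, C11.

6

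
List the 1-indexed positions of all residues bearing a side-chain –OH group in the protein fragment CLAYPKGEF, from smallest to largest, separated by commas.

4

S, T, and Y are the three residues with a side-chain hydroxyl.
Matching residues: Y4.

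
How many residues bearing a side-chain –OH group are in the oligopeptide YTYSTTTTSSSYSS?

14

Serine (S), threonine (T), and tyrosine (Y) each carry a hydroxyl group on the side chain.
Matching residues: Y1, T2, Y3, S4, T5, T6, T7, T8, S9, S10, S11, Y12, S13, S14.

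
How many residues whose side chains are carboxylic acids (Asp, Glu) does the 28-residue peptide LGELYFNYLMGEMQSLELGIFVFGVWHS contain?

3

Matching residues: E3, E12, E17.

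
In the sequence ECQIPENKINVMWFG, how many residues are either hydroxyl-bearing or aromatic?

Hydroxyl-bearing: S, T, Y. Aromatic: F, W, Y.
Hydroxyl-bearing residues here: none (0).
Aromatic residues here: W13, F14 (2).
(Y belongs to both groups, but none appear in this sequence.) Total = 0 + 2 = 2.

2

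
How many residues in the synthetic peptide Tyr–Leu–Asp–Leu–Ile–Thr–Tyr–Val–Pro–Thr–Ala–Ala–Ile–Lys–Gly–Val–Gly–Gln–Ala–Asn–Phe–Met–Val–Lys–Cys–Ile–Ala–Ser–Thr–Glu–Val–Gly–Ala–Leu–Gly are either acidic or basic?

4

Acidic: D, E. Basic: H, K, R.
Acidic residues here: Asp3, Glu30 (2).
Basic residues here: Lys14, Lys24 (2).
The two groups share no amino acid, so total = 2 + 2 = 4.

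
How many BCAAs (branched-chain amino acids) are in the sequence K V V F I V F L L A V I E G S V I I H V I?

V, L, and I make up the branched-chain aliphatic group.
Matching residues: V2, V3, I5, V6, L8, L9, V11, I12, V16, I17, I18, V20, I21.

13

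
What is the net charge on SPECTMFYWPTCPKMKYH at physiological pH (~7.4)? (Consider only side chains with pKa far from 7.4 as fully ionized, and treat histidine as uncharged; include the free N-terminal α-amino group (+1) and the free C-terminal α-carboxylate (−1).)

+1

At pH ~7.4 the Lys and Arg side chains are protonated (+1), the Asp and Glu side chains are deprotonated (−1), and with His taken as neutral all other side chains carry no charge.
Positive (K, R): K14, K16 → +2.
Negative (D, E): E3 → −1.
The N-terminus (+1) and C-terminus (−1) cancel.
Net charge = (+2) + (−1) = +1.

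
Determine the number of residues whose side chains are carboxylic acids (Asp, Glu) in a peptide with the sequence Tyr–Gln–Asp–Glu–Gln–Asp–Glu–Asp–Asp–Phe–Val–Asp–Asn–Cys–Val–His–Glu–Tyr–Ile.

Matching residues: Asp3, Glu4, Asp6, Glu7, Asp8, Asp9, Asp12, Glu17.

8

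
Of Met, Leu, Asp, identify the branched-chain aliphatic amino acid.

Leu

Valine (V), leucine (L), and isoleucine (I) are the branched-chain amino acids.
Of the listed options, only Leu belongs to this group.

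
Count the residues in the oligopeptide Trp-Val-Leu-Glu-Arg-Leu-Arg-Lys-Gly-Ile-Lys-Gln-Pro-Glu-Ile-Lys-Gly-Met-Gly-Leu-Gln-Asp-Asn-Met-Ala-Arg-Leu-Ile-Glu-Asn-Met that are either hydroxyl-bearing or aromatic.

Hydroxyl-bearing: S, T, Y. Aromatic: F, W, Y.
Hydroxyl-bearing residues here: none (0).
Aromatic residues here: Trp1 (1).
(Y belongs to both groups, but none appear in this sequence.) Total = 0 + 1 = 1.

1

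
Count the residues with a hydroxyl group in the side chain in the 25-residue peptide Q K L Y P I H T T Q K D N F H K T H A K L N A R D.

4

The –OH-bearing residues are Ser, Thr (aliphatic alcohols), and Tyr (phenol).
Matching residues: Y4, T8, T9, T17.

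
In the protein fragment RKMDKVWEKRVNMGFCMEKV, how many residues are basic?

6

Lysine (K), arginine (R), and histidine (H) have basic, nitrogen-containing side chains.
Matching residues: R1, K2, K5, K9, R10, K19.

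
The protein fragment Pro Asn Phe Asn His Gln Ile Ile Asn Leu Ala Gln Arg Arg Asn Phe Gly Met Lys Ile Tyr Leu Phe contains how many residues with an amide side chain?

The amide-side-chain residues are Asn (N) and Gln (Q).
Matching residues: Asn2, Asn4, Gln6, Asn9, Gln12, Asn15.

6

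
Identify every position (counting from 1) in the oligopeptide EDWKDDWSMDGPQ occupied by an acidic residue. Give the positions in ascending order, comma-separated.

1, 2, 5, 6, 10

Only D (aspartate) and E (glutamate) carry a side-chain carboxylic acid.
Matching residues: E1, D2, D5, D6, D10.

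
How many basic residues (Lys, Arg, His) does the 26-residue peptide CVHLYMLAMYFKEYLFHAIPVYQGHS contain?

4

Matching residues: H3, K12, H17, H25.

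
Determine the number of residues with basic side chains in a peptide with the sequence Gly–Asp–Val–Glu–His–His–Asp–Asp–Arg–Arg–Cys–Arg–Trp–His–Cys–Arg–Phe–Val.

K, R, and H are the three residues with basic side chains (ε-amine, guanidinium, and imidazole respectively).
Matching residues: His5, His6, Arg9, Arg10, Arg12, His14, Arg16.

7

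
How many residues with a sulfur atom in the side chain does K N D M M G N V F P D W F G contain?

2

Cysteine (C, thiol) and methionine (M, thioether) are the two sulfur-containing amino acids.
Matching residues: M4, M5.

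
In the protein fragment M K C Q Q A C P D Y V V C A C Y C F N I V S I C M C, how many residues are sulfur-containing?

9

Cysteine (C, thiol) and methionine (M, thioether) are the two sulfur-containing amino acids.
Matching residues: M1, C3, C7, C13, C15, C17, C24, M25, C26.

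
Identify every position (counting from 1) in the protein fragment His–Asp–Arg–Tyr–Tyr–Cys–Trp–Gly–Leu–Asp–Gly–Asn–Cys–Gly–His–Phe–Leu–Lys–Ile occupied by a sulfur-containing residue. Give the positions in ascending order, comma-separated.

Matching residues: Cys6, Cys13.

6, 13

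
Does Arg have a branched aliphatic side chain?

V, L, and I make up the branched-chain aliphatic group.
Arginine is not in this group.

No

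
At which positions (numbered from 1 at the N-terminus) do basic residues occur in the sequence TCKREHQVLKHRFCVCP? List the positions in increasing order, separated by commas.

3, 4, 6, 10, 11, 12

K, R, and H are the three residues with basic side chains (ε-amine, guanidinium, and imidazole respectively).
Matching residues: K3, R4, H6, K10, H11, R12.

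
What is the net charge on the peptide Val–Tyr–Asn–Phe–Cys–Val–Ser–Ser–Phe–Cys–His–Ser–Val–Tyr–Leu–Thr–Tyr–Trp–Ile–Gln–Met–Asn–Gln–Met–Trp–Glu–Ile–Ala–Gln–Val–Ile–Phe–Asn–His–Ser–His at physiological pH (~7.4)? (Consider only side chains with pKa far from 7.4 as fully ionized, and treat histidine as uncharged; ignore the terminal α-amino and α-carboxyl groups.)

The side chains ionized at physiological pH are Lys/Arg (+1) and Asp/Glu (−1); with His treated as neutral, nothing else contributes.
Positive (K, R): none → +0.
Negative (D, E): Glu26 → −1.
Net charge = (+0) + (−1) = −1.

-1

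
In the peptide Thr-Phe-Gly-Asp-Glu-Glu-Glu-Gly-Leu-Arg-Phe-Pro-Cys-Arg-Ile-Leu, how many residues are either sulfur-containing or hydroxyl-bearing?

2

Sulfur-containing: C, M. Hydroxyl-bearing: S, T, Y.
Sulfur-containing residues here: Cys13 (1).
Hydroxyl-bearing residues here: Thr1 (1).
The two groups share no amino acid, so total = 1 + 1 = 2.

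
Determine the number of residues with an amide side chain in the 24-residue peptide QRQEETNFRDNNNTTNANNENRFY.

Asparagine (N) and glutamine (Q) have uncharged amide side chains.
Matching residues: Q1, Q3, N7, N11, N12, N13, N16, N18, N19, N21.

10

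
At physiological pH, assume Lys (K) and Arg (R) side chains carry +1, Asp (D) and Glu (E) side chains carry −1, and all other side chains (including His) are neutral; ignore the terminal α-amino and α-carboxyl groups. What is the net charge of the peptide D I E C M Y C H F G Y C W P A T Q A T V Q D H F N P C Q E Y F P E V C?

Positive (K, R): none → +0.
Negative (D, E): D1, E3, D22, E29, E33 → −5.
Net charge = (+0) + (−5) = −5.

-5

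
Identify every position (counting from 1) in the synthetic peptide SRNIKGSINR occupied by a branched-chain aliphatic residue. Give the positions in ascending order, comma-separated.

Valine (V), leucine (L), and isoleucine (I) are the branched-chain amino acids.
Matching residues: I4, I8.

4, 8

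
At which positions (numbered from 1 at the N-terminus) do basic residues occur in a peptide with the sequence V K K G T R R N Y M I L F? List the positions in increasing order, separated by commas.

The basic amino acids are Lys (K), Arg (R), and His (H).
Matching residues: K2, K3, R6, R7.

2, 3, 6, 7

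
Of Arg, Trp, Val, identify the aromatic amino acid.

The aromatic amino acids are Phe (F, benzyl), Trp (W, indole), and Tyr (Y, phenol).
Of the listed options, only Trp belongs to this group.

Trp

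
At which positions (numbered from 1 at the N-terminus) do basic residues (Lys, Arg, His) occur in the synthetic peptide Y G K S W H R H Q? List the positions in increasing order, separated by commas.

Matching residues: K3, H6, R7, H8.

3, 6, 7, 8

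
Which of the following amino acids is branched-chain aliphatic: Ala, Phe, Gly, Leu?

Leu

Valine (V), leucine (L), and isoleucine (I) are the branched-chain amino acids.
Of the listed options, only Leu belongs to this group.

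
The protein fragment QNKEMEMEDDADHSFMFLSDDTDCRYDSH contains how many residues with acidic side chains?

Only D (aspartate) and E (glutamate) carry a side-chain carboxylic acid.
Matching residues: E4, E6, E8, D9, D10, D12, D20, D21, D23, D27.

10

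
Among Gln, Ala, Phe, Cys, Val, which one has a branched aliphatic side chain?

Valine (V), leucine (L), and isoleucine (I) are the branched-chain amino acids.
Of the listed options, only Val belongs to this group.

Val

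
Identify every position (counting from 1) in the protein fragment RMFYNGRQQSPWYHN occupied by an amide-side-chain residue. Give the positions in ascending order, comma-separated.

5, 8, 9, 15

The amide-side-chain residues are Asn (N) and Gln (Q).
Matching residues: N5, Q8, Q9, N15.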